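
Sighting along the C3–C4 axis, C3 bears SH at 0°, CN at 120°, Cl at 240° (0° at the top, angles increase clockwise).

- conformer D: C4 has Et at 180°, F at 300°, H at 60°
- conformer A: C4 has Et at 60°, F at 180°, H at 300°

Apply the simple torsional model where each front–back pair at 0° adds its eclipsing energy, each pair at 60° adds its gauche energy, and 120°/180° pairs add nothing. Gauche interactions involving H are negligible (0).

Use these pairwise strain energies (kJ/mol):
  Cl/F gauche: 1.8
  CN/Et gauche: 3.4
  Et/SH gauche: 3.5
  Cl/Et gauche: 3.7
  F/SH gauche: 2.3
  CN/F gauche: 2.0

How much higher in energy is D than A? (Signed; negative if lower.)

+0.5 kJ/mol

D (staggered): SH–F gauche, CN–Et gauche, Cl–Et gauche, Cl–F gauche; 2.3 + 3.4 + 3.7 + 1.8 = 11.2 kJ/mol.
A (staggered): SH–Et gauche, CN–Et gauche, CN–F gauche, Cl–F gauche; 3.5 + 3.4 + 2.0 + 1.8 = 10.7 kJ/mol.
E(D) − E(A) = 11.2 − 10.7 = +0.5 kJ/mol.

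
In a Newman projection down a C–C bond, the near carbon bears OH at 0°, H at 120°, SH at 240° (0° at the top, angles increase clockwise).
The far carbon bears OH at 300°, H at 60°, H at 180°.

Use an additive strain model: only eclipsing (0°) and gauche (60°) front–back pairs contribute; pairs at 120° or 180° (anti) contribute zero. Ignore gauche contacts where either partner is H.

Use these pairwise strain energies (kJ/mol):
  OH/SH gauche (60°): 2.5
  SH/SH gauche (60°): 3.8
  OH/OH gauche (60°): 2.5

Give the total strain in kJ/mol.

5.0 kJ/mol

This conformer (staggered): OH(0°)/OH(300°) gauche 2.5; SH(240°)/OH(300°) gauche 2.5 → 5.0 kJ/mol.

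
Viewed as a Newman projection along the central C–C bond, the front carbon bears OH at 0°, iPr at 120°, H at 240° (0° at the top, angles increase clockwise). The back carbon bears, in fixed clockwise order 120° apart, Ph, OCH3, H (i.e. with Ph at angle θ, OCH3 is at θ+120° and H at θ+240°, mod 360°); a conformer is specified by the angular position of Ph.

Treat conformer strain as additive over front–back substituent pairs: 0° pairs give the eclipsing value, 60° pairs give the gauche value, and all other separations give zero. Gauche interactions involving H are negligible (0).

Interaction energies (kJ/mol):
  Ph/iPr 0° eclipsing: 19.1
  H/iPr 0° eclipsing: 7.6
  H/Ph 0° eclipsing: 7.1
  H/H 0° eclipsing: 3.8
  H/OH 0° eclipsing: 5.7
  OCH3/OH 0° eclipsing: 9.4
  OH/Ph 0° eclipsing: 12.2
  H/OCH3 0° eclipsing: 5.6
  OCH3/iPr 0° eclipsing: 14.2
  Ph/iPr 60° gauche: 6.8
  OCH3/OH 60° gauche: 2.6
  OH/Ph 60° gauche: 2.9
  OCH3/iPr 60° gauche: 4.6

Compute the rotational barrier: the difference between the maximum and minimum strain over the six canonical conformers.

Ph at 0° (eclipsed): OH–Ph eclipsed, iPr–OCH3 eclipsed, H–H eclipsed; 12.2 + 14.2 + 3.8 = 30.2 kJ/mol.
Ph at 60° (staggered): OH–Ph gauche, iPr–Ph gauche, iPr–OCH3 gauche; 2.9 + 6.8 + 4.6 = 14.3 kJ/mol.
Ph at 120° (eclipsed): OH–H eclipsed, iPr–Ph eclipsed, H–OCH3 eclipsed; 5.7 + 19.1 + 5.6 = 30.4 kJ/mol.
Ph at 180° (staggered): OH–OCH3 gauche, iPr–Ph gauche; 2.6 + 6.8 = 9.4 kJ/mol.
Ph at 240° (eclipsed): OH–OCH3 eclipsed, iPr–H eclipsed, H–Ph eclipsed; 9.4 + 7.6 + 7.1 = 24.1 kJ/mol.
Ph at 300° (staggered): OH–Ph gauche, OH–OCH3 gauche, iPr–OCH3 gauche; 2.9 + 2.6 + 4.6 = 10.1 kJ/mol.
Max at 120° (30.4 kJ/mol), min at 180° (9.4 kJ/mol); barrier = 21.0 kJ/mol.

21.0 kJ/mol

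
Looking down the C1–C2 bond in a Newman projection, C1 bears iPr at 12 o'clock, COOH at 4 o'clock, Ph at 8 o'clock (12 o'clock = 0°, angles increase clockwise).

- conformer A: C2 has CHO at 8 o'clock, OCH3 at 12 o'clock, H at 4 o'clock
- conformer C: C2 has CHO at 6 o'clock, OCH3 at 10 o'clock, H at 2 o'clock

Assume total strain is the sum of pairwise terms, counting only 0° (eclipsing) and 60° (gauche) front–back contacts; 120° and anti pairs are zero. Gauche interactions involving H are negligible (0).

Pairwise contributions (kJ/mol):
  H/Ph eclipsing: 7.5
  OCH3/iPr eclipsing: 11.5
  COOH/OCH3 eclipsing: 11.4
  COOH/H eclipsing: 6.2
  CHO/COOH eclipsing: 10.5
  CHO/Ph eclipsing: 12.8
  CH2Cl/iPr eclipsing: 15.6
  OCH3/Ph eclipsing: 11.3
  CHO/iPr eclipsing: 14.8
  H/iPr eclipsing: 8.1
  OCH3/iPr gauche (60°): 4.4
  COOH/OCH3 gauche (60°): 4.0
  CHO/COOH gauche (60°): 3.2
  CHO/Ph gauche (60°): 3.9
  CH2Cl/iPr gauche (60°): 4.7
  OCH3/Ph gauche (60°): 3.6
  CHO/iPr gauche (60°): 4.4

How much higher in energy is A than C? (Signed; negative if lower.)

A (eclipsed): iPr–OCH3 eclipsed, COOH–H eclipsed, Ph–CHO eclipsed; 11.5 + 6.2 + 12.8 = 30.5 kJ/mol.
C (staggered): iPr–OCH3 gauche, COOH–CHO gauche, Ph–CHO gauche, Ph–OCH3 gauche; 4.4 + 3.2 + 3.9 + 3.6 = 15.1 kJ/mol.
E(A) − E(C) = 30.5 − 15.1 = +15.4 kJ/mol.

+15.4 kJ/mol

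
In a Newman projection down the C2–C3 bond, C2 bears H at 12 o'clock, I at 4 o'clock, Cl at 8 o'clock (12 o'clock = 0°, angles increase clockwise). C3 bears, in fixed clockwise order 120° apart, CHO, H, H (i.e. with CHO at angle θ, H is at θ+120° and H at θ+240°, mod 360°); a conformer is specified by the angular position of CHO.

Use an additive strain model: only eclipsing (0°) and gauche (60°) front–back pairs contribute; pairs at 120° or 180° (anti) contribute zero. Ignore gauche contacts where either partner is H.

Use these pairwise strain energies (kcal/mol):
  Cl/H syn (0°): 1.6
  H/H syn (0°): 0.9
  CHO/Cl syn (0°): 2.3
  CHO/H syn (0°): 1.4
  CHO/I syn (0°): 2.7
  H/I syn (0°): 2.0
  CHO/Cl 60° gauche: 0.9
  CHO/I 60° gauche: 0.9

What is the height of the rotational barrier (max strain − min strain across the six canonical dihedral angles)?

4.3 kcal/mol

CHO at 0° (eclipsed): H(0°)/CHO(0°) eclipsed 1.4; I(120°)/H(120°) eclipsed 2.0; Cl(240°)/H(240°) eclipsed 1.6 → 5.0 kcal/mol.
CHO at 60° (staggered): I(120°)/CHO(60°) gauche 0.9 → 0.9 kcal/mol.
CHO at 120° (eclipsed): H(0°)/H(0°) eclipsed 0.9; I(120°)/CHO(120°) eclipsed 2.7; Cl(240°)/H(240°) eclipsed 1.6 → 5.2 kcal/mol.
CHO at 180° (staggered): I(120°)/CHO(180°) gauche 0.9; Cl(240°)/CHO(180°) gauche 0.9 → 1.8 kcal/mol.
CHO at 240° (eclipsed): H(0°)/H(0°) eclipsed 0.9; I(120°)/H(120°) eclipsed 2.0; Cl(240°)/CHO(240°) eclipsed 2.3 → 5.2 kcal/mol.
CHO at 300° (staggered): Cl(240°)/CHO(300°) gauche 0.9 → 0.9 kcal/mol.
Max at 120° (5.2 kcal/mol), min at 60° (0.9 kcal/mol); barrier = 4.3 kcal/mol.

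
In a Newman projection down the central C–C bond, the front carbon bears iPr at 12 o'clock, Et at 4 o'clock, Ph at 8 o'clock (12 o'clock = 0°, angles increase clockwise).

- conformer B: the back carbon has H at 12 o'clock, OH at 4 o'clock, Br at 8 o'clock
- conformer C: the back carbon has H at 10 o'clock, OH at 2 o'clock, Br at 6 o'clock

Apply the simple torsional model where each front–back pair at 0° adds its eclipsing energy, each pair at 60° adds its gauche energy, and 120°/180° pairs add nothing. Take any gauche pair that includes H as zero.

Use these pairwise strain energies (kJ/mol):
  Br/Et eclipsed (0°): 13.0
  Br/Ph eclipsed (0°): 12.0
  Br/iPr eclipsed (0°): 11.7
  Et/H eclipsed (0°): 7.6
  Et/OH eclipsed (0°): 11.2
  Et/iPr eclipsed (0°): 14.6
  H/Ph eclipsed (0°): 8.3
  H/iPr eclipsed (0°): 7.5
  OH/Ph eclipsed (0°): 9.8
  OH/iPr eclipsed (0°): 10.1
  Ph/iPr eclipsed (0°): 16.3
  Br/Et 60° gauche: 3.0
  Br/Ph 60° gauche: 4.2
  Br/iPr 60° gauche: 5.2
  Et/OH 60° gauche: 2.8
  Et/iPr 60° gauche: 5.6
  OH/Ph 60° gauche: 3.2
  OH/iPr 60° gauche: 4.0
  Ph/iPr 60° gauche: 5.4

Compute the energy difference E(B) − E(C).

+16.7 kJ/mol

B (eclipsed): iPr(0°)/H(0°) eclipsed 7.5; Et(120°)/OH(120°) eclipsed 11.2; Ph(240°)/Br(240°) eclipsed 12.0 → 30.7 kJ/mol.
C (staggered): iPr(0°)/OH(60°) gauche 4.0; Et(120°)/OH(60°) gauche 2.8; Et(120°)/Br(180°) gauche 3.0; Ph(240°)/Br(180°) gauche 4.2 → 14.0 kJ/mol.
E(B) − E(C) = 30.7 − 14.0 = +16.7 kJ/mol.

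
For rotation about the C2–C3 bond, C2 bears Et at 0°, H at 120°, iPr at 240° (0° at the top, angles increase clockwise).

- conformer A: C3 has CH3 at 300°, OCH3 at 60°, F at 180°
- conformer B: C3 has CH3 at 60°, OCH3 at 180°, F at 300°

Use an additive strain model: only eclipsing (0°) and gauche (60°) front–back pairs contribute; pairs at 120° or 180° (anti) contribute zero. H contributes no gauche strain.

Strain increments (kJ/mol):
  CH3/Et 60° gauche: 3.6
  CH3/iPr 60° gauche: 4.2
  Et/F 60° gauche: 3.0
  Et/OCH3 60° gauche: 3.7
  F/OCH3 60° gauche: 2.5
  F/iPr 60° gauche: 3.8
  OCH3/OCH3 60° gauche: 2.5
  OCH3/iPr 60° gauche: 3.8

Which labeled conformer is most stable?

B

A (staggered): Et–CH3 gauche, Et–OCH3 gauche, iPr–CH3 gauche, iPr–F gauche; 3.6 + 3.7 + 4.2 + 3.8 = 15.3 kJ/mol.
B (staggered): Et–CH3 gauche, Et–F gauche, iPr–OCH3 gauche, iPr–F gauche; 3.6 + 3.0 + 3.8 + 3.8 = 14.2 kJ/mol.
B has the lowest total (14.2 kJ/mol).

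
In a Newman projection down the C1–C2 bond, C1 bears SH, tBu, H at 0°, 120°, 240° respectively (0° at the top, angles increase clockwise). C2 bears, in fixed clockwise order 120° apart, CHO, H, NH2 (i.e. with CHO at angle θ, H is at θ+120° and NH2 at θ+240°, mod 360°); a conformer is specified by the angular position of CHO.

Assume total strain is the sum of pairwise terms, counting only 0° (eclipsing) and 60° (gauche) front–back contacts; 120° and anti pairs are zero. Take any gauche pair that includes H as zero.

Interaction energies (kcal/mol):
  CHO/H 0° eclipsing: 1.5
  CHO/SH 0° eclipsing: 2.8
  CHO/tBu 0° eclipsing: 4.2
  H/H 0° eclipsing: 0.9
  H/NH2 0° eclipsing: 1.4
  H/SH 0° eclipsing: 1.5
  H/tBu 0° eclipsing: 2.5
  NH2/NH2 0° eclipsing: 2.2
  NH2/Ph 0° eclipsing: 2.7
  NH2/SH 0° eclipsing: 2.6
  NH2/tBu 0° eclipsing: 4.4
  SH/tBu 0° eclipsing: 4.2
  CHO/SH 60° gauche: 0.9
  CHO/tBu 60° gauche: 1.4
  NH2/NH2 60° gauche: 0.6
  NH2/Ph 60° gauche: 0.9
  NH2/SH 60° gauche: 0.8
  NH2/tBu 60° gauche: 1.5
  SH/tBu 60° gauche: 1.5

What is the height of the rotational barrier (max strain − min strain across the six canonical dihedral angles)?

5.3 kcal/mol

CHO at 0° is eclipsed. SH at 0° is eclipsed with CHO at 0° (2.8); tBu at 120° is eclipsed with H at 120° (2.5); H at 240° is eclipsed with NH2 at 240° (1.4). Total 6.7 kcal/mol.
CHO at 60° is staggered. SH at 0° is gauche with CHO at 60° (0.9); SH at 0° is gauche with NH2 at 300° (0.8); tBu at 120° is gauche with CHO at 60° (1.4). Total 3.1 kcal/mol.
CHO at 120° is eclipsed. SH at 0° is eclipsed with NH2 at 0° (2.6); tBu at 120° is eclipsed with CHO at 120° (4.2); H at 240° is eclipsed with H at 240° (0.9). Total 7.7 kcal/mol.
CHO at 180° is staggered. SH at 0° is gauche with NH2 at 60° (0.8); tBu at 120° is gauche with CHO at 180° (1.4); tBu at 120° is gauche with NH2 at 60° (1.5). Total 3.7 kcal/mol.
CHO at 240° is eclipsed. SH at 0° is eclipsed with H at 0° (1.5); tBu at 120° is eclipsed with NH2 at 120° (4.4); H at 240° is eclipsed with CHO at 240° (1.5). Total 7.4 kcal/mol.
CHO at 300° is staggered. SH at 0° is gauche with CHO at 300° (0.9); tBu at 120° is gauche with NH2 at 180° (1.5). Total 2.4 kcal/mol.
Max at 120° (7.7 kcal/mol), min at 300° (2.4 kcal/mol); barrier = 5.3 kcal/mol.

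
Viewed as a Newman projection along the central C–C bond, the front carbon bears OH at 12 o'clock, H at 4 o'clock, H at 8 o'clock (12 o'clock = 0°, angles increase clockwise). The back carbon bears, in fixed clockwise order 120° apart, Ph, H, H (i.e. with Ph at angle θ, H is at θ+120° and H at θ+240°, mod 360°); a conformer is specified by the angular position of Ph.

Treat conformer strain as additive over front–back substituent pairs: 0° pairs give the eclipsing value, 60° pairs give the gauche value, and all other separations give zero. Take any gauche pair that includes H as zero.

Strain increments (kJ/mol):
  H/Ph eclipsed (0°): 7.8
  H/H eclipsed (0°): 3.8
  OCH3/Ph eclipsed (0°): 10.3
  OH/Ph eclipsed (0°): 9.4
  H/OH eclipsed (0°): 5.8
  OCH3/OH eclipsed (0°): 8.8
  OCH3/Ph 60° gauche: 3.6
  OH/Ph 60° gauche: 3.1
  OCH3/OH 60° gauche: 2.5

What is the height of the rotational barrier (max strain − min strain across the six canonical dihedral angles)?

17.4 kJ/mol

Ph at 0° (eclipsed): OH–Ph eclipsed, H–H eclipsed, H–H eclipsed; 9.4 + 3.8 + 3.8 = 17.0 kJ/mol.
Ph at 60° (staggered): OH–Ph gauche; 3.1 = 3.1 kJ/mol.
Ph at 120° (eclipsed): OH–H eclipsed, H–Ph eclipsed, H–H eclipsed; 5.8 + 7.8 + 3.8 = 17.4 kJ/mol.
Ph at 180° (staggered): no non-H gauche contacts → 0.0 kJ/mol.
Ph at 240° (eclipsed): OH–H eclipsed, H–H eclipsed, H–Ph eclipsed; 5.8 + 3.8 + 7.8 = 17.4 kJ/mol.
Ph at 300° (staggered): OH–Ph gauche; 3.1 = 3.1 kJ/mol.
Max at 120° (17.4 kJ/mol), min at 180° (0.0 kJ/mol); barrier = 17.4 kJ/mol.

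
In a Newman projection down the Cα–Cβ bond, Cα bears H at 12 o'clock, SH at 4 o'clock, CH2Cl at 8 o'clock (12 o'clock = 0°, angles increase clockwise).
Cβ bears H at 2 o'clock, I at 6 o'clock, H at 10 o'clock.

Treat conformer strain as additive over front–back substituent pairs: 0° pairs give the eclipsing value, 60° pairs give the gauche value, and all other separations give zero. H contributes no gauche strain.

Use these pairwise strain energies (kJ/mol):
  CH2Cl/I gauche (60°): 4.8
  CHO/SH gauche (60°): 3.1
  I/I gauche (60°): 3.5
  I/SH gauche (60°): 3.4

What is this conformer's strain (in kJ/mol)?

8.2 kJ/mol

This conformer (staggered): SH(120°)/I(180°) gauche 3.4; CH2Cl(240°)/I(180°) gauche 4.8 → 8.2 kJ/mol.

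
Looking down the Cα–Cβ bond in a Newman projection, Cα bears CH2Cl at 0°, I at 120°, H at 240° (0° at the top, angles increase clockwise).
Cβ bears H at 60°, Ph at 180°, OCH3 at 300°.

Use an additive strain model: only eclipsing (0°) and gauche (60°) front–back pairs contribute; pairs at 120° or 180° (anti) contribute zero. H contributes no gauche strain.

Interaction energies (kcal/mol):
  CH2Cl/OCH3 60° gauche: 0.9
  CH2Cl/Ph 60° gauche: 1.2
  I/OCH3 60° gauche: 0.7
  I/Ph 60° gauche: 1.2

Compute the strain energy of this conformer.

This conformer is staggered. CH2Cl at 0° is gauche with OCH3 at 300° (0.9); I at 120° is gauche with Ph at 180° (1.2). Total 2.1 kcal/mol.

2.1 kcal/mol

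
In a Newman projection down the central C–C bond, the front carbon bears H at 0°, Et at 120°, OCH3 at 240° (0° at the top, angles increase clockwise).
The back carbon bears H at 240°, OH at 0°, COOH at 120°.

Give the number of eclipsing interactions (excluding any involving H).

1

Non-H eclipsing pairs: Et(120°)/COOH(120°) — 1 interaction.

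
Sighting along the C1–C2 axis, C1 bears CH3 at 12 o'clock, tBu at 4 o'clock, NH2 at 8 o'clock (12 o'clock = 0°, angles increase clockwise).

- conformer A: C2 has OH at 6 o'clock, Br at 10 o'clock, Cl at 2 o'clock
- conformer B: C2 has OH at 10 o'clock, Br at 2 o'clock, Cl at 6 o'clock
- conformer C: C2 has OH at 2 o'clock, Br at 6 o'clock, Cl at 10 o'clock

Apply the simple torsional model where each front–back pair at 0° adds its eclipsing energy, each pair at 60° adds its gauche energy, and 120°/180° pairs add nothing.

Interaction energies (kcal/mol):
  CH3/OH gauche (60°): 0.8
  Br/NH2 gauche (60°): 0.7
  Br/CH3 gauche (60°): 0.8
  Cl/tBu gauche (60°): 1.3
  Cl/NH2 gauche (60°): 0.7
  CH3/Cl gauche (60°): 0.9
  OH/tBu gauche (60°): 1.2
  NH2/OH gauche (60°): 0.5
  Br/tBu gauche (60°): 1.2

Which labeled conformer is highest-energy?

A (staggered): CH3(0°)/Br(300°) gauche 0.8; CH3(0°)/Cl(60°) gauche 0.9; tBu(120°)/OH(180°) gauche 1.2; tBu(120°)/Cl(60°) gauche 1.3; NH2(240°)/OH(180°) gauche 0.5; NH2(240°)/Br(300°) gauche 0.7 → 5.4 kcal/mol.
B (staggered): CH3(0°)/OH(300°) gauche 0.8; CH3(0°)/Br(60°) gauche 0.8; tBu(120°)/Br(60°) gauche 1.2; tBu(120°)/Cl(180°) gauche 1.3; NH2(240°)/OH(300°) gauche 0.5; NH2(240°)/Cl(180°) gauche 0.7 → 5.3 kcal/mol.
C (staggered): CH3(0°)/OH(60°) gauche 0.8; CH3(0°)/Cl(300°) gauche 0.9; tBu(120°)/OH(60°) gauche 1.2; tBu(120°)/Br(180°) gauche 1.2; NH2(240°)/Br(180°) gauche 0.7; NH2(240°)/Cl(300°) gauche 0.7 → 5.5 kcal/mol.
C has the highest total (5.5 kcal/mol).

C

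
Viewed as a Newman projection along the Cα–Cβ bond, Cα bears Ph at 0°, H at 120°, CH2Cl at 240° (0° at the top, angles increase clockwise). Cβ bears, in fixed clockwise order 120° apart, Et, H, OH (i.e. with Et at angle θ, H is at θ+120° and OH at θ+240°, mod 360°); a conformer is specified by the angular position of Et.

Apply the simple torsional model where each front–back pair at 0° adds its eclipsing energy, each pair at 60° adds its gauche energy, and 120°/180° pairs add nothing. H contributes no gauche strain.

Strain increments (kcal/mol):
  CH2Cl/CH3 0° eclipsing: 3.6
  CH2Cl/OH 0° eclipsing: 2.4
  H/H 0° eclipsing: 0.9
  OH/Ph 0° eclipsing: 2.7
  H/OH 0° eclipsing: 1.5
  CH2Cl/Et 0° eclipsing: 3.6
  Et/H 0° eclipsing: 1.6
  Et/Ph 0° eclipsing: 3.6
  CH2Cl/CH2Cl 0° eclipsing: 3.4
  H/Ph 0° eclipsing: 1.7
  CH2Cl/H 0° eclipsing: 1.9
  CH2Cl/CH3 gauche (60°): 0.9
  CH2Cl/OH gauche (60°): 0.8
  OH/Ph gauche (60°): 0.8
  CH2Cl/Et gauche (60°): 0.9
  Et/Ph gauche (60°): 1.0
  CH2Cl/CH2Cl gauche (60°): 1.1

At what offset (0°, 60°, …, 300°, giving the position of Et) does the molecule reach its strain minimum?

Et at 0° (eclipsed): Ph–Et eclipsed, H–H eclipsed, CH2Cl–OH eclipsed; 3.6 + 0.9 + 2.4 = 6.9 kcal/mol.
Et at 60° (staggered): Ph–Et gauche, Ph–OH gauche, CH2Cl–OH gauche; 1.0 + 0.8 + 0.8 = 2.6 kcal/mol.
Et at 120° (eclipsed): Ph–OH eclipsed, H–Et eclipsed, CH2Cl–H eclipsed; 2.7 + 1.6 + 1.9 = 6.2 kcal/mol.
Et at 180° (staggered): Ph–OH gauche, CH2Cl–Et gauche; 0.8 + 0.9 = 1.7 kcal/mol.
Et at 240° (eclipsed): Ph–H eclipsed, H–OH eclipsed, CH2Cl–Et eclipsed; 1.7 + 1.5 + 3.6 = 6.8 kcal/mol.
Et at 300° (staggered): Ph–Et gauche, CH2Cl–Et gauche, CH2Cl–OH gauche; 1.0 + 0.9 + 0.8 = 2.7 kcal/mol.
The minimum (1.7 kcal/mol) occurs with Et at 180°.

180°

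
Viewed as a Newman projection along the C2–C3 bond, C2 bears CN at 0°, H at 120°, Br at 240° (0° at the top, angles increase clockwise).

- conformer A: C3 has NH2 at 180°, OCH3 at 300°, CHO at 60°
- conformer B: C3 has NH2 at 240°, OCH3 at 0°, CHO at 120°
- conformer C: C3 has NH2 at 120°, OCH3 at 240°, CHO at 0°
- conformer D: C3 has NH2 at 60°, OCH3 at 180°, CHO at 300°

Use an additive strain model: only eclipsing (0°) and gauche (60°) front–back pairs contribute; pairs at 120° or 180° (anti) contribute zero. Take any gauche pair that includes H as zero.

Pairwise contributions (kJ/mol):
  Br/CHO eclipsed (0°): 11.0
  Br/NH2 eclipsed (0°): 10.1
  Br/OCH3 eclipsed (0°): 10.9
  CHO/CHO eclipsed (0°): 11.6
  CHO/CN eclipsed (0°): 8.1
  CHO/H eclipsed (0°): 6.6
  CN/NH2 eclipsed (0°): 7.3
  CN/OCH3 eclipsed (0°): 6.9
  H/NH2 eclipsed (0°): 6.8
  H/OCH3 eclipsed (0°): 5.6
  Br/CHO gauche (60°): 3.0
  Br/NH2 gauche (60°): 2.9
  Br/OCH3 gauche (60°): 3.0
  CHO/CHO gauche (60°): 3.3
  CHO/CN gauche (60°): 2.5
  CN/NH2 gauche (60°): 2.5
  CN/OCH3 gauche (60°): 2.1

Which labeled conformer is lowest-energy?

A is staggered. CN at 0° is gauche with OCH3 at 300° (2.1); CN at 0° is gauche with CHO at 60° (2.5); Br at 240° is gauche with NH2 at 180° (2.9); Br at 240° is gauche with OCH3 at 300° (3.0). Total 10.5 kJ/mol.
B is eclipsed. CN at 0° is eclipsed with OCH3 at 0° (6.9); H at 120° is eclipsed with CHO at 120° (6.6); Br at 240° is eclipsed with NH2 at 240° (10.1). Total 23.6 kJ/mol.
C is eclipsed. CN at 0° is eclipsed with CHO at 0° (8.1); H at 120° is eclipsed with NH2 at 120° (6.8); Br at 240° is eclipsed with OCH3 at 240° (10.9). Total 25.8 kJ/mol.
D is staggered. CN at 0° is gauche with NH2 at 60° (2.5); CN at 0° is gauche with CHO at 300° (2.5); Br at 240° is gauche with OCH3 at 180° (3.0); Br at 240° is gauche with CHO at 300° (3.0). Total 11.0 kJ/mol.
A has the lowest total (10.5 kJ/mol).

A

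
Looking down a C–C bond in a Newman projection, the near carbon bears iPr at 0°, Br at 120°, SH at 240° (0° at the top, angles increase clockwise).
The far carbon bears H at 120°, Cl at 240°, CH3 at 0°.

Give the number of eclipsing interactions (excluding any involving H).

2

Non-H eclipsing pairs: iPr(0°)/CH3(0°); SH(240°)/Cl(240°) — 2 interactions.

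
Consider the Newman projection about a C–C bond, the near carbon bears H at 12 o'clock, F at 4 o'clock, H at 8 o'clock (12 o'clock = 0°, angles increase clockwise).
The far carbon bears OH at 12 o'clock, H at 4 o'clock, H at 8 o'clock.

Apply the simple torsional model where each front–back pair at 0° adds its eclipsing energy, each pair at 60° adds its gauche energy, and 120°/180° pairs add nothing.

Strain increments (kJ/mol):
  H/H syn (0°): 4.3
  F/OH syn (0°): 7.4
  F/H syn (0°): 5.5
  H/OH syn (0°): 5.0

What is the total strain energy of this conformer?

14.8 kJ/mol

This conformer (eclipsed): H–OH eclipsed, F–H eclipsed, H–H eclipsed; 5.0 + 5.5 + 4.3 = 14.8 kJ/mol.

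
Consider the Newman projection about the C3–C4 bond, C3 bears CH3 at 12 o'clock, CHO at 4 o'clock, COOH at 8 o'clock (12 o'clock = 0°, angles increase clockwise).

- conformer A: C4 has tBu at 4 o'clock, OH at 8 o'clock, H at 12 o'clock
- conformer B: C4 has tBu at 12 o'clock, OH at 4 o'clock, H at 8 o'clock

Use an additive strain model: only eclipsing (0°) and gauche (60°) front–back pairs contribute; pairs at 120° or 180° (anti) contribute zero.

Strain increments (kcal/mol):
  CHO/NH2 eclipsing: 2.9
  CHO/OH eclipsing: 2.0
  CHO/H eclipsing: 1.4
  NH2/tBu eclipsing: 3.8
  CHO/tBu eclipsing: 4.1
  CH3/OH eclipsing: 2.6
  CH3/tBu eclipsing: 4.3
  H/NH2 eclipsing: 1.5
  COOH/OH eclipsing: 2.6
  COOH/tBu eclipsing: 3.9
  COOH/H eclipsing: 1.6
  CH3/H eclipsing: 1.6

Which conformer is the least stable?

A

A is eclipsed. CH3 at 0° is eclipsed with H at 0° (1.6); CHO at 120° is eclipsed with tBu at 120° (4.1); COOH at 240° is eclipsed with OH at 240° (2.6). Total 8.3 kcal/mol.
B is eclipsed. CH3 at 0° is eclipsed with tBu at 0° (4.3); CHO at 120° is eclipsed with OH at 120° (2.0); COOH at 240° is eclipsed with H at 240° (1.6). Total 7.9 kcal/mol.
A has the highest total (8.3 kcal/mol).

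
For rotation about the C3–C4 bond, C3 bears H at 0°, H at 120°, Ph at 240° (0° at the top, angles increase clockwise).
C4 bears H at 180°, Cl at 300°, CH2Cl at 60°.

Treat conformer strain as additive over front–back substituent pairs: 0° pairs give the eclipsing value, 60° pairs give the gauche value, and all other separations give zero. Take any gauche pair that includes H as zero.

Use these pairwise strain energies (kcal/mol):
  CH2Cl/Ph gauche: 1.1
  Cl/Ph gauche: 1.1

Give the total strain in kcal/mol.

1.1 kcal/mol

This conformer is staggered. Ph at 240° is gauche with Cl at 300° (1.1). Total 1.1 kcal/mol.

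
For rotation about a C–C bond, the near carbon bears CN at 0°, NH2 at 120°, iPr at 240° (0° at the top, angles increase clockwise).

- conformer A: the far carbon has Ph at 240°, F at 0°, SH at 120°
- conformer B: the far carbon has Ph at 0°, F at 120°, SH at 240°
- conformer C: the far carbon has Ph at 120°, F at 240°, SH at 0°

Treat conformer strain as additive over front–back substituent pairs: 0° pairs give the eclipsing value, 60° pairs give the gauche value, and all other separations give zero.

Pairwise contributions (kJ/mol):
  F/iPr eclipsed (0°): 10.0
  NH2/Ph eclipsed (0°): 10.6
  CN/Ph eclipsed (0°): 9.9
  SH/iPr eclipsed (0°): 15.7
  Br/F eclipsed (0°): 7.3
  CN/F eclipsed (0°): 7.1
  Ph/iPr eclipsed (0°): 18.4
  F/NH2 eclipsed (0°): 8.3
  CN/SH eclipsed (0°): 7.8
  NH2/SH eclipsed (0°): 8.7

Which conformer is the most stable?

A (eclipsed): CN(0°)/F(0°) eclipsed 7.1; NH2(120°)/SH(120°) eclipsed 8.7; iPr(240°)/Ph(240°) eclipsed 18.4 → 34.2 kJ/mol.
B (eclipsed): CN(0°)/Ph(0°) eclipsed 9.9; NH2(120°)/F(120°) eclipsed 8.3; iPr(240°)/SH(240°) eclipsed 15.7 → 33.9 kJ/mol.
C (eclipsed): CN(0°)/SH(0°) eclipsed 7.8; NH2(120°)/Ph(120°) eclipsed 10.6; iPr(240°)/F(240°) eclipsed 10.0 → 28.4 kJ/mol.
C has the lowest total (28.4 kJ/mol).

C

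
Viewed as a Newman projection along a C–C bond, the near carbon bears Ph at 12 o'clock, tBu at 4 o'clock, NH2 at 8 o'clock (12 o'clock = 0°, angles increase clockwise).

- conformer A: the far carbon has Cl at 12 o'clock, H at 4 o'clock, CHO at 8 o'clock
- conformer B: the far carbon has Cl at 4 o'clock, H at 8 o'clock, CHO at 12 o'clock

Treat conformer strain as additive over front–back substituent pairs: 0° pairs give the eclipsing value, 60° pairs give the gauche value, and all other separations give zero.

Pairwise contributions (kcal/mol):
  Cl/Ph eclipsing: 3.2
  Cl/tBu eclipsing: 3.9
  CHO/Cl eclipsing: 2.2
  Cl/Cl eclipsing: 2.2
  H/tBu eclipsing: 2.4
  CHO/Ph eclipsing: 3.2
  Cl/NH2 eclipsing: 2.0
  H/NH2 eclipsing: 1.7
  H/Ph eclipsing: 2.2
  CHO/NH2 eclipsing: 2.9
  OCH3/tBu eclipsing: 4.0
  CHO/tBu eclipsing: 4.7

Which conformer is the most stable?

A

A is eclipsed. Ph at 0° is eclipsed with Cl at 0° (3.2); tBu at 120° is eclipsed with H at 120° (2.4); NH2 at 240° is eclipsed with CHO at 240° (2.9). Total 8.5 kcal/mol.
B is eclipsed. Ph at 0° is eclipsed with CHO at 0° (3.2); tBu at 120° is eclipsed with Cl at 120° (3.9); NH2 at 240° is eclipsed with H at 240° (1.7). Total 8.8 kcal/mol.
A has the lowest total (8.5 kcal/mol).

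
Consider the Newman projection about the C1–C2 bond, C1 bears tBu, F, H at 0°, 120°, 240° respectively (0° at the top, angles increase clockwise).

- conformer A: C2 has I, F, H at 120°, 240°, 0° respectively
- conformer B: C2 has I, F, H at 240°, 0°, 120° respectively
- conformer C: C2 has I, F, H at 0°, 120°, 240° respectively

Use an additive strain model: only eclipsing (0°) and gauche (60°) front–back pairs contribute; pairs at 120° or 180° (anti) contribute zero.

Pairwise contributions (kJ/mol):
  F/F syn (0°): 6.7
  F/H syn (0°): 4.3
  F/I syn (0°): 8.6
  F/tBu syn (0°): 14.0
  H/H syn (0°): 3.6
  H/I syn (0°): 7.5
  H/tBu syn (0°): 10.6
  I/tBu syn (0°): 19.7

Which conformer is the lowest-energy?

A

A (eclipsed): tBu(0°)/H(0°) eclipsed 10.6; F(120°)/I(120°) eclipsed 8.6; H(240°)/F(240°) eclipsed 4.3 → 23.5 kJ/mol.
B (eclipsed): tBu(0°)/F(0°) eclipsed 14.0; F(120°)/H(120°) eclipsed 4.3; H(240°)/I(240°) eclipsed 7.5 → 25.8 kJ/mol.
C (eclipsed): tBu(0°)/I(0°) eclipsed 19.7; F(120°)/F(120°) eclipsed 6.7; H(240°)/H(240°) eclipsed 3.6 → 30.0 kJ/mol.
A has the lowest total (23.5 kJ/mol).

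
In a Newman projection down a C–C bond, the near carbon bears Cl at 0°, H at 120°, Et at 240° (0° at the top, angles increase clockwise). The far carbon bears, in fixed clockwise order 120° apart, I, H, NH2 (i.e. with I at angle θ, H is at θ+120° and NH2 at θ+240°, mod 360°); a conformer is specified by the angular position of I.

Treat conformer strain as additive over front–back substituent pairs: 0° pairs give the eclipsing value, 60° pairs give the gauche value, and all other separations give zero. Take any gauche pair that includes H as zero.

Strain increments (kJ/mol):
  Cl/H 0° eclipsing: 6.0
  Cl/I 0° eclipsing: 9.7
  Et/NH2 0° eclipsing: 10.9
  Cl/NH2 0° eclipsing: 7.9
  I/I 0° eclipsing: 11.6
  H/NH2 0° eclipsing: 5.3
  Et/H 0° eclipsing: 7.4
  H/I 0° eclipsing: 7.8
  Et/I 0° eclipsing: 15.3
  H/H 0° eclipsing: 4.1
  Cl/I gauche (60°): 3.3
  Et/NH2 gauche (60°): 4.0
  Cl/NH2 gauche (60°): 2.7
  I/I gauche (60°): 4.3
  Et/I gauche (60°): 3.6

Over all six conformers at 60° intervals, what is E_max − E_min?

I at 0° (eclipsed): Cl(0°)/I(0°) eclipsed 9.7; H(120°)/H(120°) eclipsed 4.1; Et(240°)/NH2(240°) eclipsed 10.9 → 24.7 kJ/mol.
I at 60° (staggered): Cl(0°)/I(60°) gauche 3.3; Cl(0°)/NH2(300°) gauche 2.7; Et(240°)/NH2(300°) gauche 4.0 → 10.0 kJ/mol.
I at 120° (eclipsed): Cl(0°)/NH2(0°) eclipsed 7.9; H(120°)/I(120°) eclipsed 7.8; Et(240°)/H(240°) eclipsed 7.4 → 23.1 kJ/mol.
I at 180° (staggered): Cl(0°)/NH2(60°) gauche 2.7; Et(240°)/I(180°) gauche 3.6 → 6.3 kJ/mol.
I at 240° (eclipsed): Cl(0°)/H(0°) eclipsed 6.0; H(120°)/NH2(120°) eclipsed 5.3; Et(240°)/I(240°) eclipsed 15.3 → 26.6 kJ/mol.
I at 300° (staggered): Cl(0°)/I(300°) gauche 3.3; Et(240°)/I(300°) gauche 3.6; Et(240°)/NH2(180°) gauche 4.0 → 10.9 kJ/mol.
Max at 240° (26.6 kJ/mol), min at 180° (6.3 kJ/mol); barrier = 20.3 kJ/mol.

20.3 kJ/mol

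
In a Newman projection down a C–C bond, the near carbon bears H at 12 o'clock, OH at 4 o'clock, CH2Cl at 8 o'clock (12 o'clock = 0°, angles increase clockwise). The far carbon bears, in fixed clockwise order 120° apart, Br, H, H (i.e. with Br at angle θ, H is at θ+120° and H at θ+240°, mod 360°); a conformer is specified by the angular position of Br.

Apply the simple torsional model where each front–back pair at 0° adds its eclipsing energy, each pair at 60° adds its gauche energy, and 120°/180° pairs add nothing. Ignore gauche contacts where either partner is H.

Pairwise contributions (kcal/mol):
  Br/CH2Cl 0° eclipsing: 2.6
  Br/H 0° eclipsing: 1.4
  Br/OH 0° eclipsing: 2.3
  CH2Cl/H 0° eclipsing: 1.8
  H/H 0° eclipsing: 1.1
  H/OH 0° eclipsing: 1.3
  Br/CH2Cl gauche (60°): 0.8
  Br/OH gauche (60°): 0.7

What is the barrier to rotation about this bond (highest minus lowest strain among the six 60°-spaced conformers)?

4.5 kcal/mol

Br at 0° (eclipsed): H–Br eclipsed, OH–H eclipsed, CH2Cl–H eclipsed; 1.4 + 1.3 + 1.8 = 4.5 kcal/mol.
Br at 60° (staggered): OH–Br gauche; 0.7 = 0.7 kcal/mol.
Br at 120° (eclipsed): H–H eclipsed, OH–Br eclipsed, CH2Cl–H eclipsed; 1.1 + 2.3 + 1.8 = 5.2 kcal/mol.
Br at 180° (staggered): OH–Br gauche, CH2Cl–Br gauche; 0.7 + 0.8 = 1.5 kcal/mol.
Br at 240° (eclipsed): H–H eclipsed, OH–H eclipsed, CH2Cl–Br eclipsed; 1.1 + 1.3 + 2.6 = 5.0 kcal/mol.
Br at 300° (staggered): CH2Cl–Br gauche; 0.8 = 0.8 kcal/mol.
Max at 120° (5.2 kcal/mol), min at 60° (0.7 kcal/mol); barrier = 4.5 kcal/mol.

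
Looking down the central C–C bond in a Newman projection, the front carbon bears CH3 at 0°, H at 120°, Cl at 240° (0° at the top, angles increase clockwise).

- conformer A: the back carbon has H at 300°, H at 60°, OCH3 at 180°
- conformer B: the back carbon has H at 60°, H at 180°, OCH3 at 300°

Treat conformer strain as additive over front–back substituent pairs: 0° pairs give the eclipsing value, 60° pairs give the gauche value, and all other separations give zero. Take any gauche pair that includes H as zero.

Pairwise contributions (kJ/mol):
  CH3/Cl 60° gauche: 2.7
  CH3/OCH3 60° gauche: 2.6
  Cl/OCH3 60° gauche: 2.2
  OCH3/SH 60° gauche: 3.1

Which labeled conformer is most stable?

A

A (staggered): Cl(240°)/OCH3(180°) gauche 2.2 → 2.2 kJ/mol.
B (staggered): CH3(0°)/OCH3(300°) gauche 2.6; Cl(240°)/OCH3(300°) gauche 2.2 → 4.8 kJ/mol.
A has the lowest total (2.2 kJ/mol).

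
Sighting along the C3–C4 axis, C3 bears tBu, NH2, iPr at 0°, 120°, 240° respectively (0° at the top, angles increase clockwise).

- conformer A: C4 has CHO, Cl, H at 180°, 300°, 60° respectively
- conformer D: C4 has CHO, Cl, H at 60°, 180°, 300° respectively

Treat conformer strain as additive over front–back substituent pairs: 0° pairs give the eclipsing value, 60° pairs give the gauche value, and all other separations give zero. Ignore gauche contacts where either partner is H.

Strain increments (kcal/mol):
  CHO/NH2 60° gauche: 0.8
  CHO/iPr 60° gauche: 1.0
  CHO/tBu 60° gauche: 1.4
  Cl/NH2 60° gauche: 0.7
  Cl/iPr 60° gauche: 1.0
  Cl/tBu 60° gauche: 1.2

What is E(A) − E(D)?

A (staggered): tBu(0°)/Cl(300°) gauche 1.2; NH2(120°)/CHO(180°) gauche 0.8; iPr(240°)/CHO(180°) gauche 1.0; iPr(240°)/Cl(300°) gauche 1.0 → 4.0 kcal/mol.
D (staggered): tBu(0°)/CHO(60°) gauche 1.4; NH2(120°)/CHO(60°) gauche 0.8; NH2(120°)/Cl(180°) gauche 0.7; iPr(240°)/Cl(180°) gauche 1.0 → 3.9 kcal/mol.
E(A) − E(D) = 4.0 − 3.9 = +0.1 kcal/mol.

+0.1 kcal/mol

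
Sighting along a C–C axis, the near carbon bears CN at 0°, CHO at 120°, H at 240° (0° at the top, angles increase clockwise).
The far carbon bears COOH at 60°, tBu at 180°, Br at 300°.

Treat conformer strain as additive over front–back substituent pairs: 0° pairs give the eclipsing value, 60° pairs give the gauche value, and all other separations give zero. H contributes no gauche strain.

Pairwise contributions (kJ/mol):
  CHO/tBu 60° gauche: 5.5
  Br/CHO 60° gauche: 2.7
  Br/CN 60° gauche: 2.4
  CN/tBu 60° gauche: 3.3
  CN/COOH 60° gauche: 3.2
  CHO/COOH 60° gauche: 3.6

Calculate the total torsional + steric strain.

This conformer is staggered. CN at 0° is gauche with COOH at 60° (3.2); CN at 0° is gauche with Br at 300° (2.4); CHO at 120° is gauche with COOH at 60° (3.6); CHO at 120° is gauche with tBu at 180° (5.5). Total 14.7 kJ/mol.

14.7 kJ/mol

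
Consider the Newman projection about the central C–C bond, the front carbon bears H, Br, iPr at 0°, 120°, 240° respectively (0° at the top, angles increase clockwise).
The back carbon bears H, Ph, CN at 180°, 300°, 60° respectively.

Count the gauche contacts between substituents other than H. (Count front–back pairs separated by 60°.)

2

Non-H gauche pairs: Br(120°)/CN(60°); iPr(240°)/Ph(300°) — 2 interactions.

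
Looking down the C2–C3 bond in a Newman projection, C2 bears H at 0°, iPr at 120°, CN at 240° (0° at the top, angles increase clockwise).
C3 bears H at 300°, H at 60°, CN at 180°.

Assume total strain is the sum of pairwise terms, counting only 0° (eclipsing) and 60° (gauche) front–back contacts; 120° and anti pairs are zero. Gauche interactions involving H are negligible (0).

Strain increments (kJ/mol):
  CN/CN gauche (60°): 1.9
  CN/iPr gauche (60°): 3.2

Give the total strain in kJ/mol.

5.1 kJ/mol

This conformer (staggered): iPr(120°)/CN(180°) gauche 3.2; CN(240°)/CN(180°) gauche 1.9 → 5.1 kJ/mol.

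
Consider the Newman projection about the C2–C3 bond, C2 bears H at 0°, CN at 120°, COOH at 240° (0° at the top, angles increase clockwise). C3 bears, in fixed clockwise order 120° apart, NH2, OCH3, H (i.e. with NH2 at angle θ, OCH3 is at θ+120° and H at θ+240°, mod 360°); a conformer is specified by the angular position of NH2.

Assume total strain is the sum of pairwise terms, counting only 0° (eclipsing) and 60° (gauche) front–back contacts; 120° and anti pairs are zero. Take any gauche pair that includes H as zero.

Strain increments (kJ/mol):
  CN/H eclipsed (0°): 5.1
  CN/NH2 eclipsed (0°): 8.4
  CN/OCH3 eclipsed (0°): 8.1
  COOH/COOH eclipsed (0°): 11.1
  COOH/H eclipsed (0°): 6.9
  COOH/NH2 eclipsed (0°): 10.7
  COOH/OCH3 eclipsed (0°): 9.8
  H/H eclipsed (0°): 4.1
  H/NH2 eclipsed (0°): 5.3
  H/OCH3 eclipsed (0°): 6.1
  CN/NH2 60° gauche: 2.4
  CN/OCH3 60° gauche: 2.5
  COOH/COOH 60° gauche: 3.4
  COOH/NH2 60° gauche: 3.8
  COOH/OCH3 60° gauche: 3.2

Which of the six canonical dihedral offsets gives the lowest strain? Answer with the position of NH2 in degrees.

300°

NH2 at 0° (eclipsed): H–NH2 eclipsed, CN–OCH3 eclipsed, COOH–H eclipsed; 5.3 + 8.1 + 6.9 = 20.3 kJ/mol.
NH2 at 60° (staggered): CN–NH2 gauche, CN–OCH3 gauche, COOH–OCH3 gauche; 2.4 + 2.5 + 3.2 = 8.1 kJ/mol.
NH2 at 120° (eclipsed): H–H eclipsed, CN–NH2 eclipsed, COOH–OCH3 eclipsed; 4.1 + 8.4 + 9.8 = 22.3 kJ/mol.
NH2 at 180° (staggered): CN–NH2 gauche, COOH–NH2 gauche, COOH–OCH3 gauche; 2.4 + 3.8 + 3.2 = 9.4 kJ/mol.
NH2 at 240° (eclipsed): H–OCH3 eclipsed, CN–H eclipsed, COOH–NH2 eclipsed; 6.1 + 5.1 + 10.7 = 21.9 kJ/mol.
NH2 at 300° (staggered): CN–OCH3 gauche, COOH–NH2 gauche; 2.5 + 3.8 = 6.3 kJ/mol.
The minimum (6.3 kJ/mol) occurs with NH2 at 300°.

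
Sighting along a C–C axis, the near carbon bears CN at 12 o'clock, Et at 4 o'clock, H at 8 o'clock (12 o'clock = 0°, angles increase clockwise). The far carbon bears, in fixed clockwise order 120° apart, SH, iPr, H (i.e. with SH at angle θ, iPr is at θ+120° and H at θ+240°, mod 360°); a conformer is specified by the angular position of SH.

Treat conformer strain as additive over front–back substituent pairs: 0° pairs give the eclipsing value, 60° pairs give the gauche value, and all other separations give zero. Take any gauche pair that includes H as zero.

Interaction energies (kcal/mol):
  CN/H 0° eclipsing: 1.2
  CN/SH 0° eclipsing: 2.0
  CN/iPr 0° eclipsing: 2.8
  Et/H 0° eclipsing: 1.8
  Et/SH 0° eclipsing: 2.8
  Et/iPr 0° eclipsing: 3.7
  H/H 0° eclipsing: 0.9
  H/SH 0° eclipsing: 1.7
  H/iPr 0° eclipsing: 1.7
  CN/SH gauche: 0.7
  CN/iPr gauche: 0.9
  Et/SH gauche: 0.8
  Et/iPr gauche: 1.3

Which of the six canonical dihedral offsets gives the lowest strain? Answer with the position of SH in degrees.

180°

SH at 0° (eclipsed): CN(0°)/SH(0°) eclipsed 2.0; Et(120°)/iPr(120°) eclipsed 3.7; H(240°)/H(240°) eclipsed 0.9 → 6.6 kcal/mol.
SH at 60° (staggered): CN(0°)/SH(60°) gauche 0.7; Et(120°)/SH(60°) gauche 0.8; Et(120°)/iPr(180°) gauche 1.3 → 2.8 kcal/mol.
SH at 120° (eclipsed): CN(0°)/H(0°) eclipsed 1.2; Et(120°)/SH(120°) eclipsed 2.8; H(240°)/iPr(240°) eclipsed 1.7 → 5.7 kcal/mol.
SH at 180° (staggered): CN(0°)/iPr(300°) gauche 0.9; Et(120°)/SH(180°) gauche 0.8 → 1.7 kcal/mol.
SH at 240° (eclipsed): CN(0°)/iPr(0°) eclipsed 2.8; Et(120°)/H(120°) eclipsed 1.8; H(240°)/SH(240°) eclipsed 1.7 → 6.3 kcal/mol.
SH at 300° (staggered): CN(0°)/SH(300°) gauche 0.7; CN(0°)/iPr(60°) gauche 0.9; Et(120°)/iPr(60°) gauche 1.3 → 2.9 kcal/mol.
The minimum (1.7 kcal/mol) occurs with SH at 180°.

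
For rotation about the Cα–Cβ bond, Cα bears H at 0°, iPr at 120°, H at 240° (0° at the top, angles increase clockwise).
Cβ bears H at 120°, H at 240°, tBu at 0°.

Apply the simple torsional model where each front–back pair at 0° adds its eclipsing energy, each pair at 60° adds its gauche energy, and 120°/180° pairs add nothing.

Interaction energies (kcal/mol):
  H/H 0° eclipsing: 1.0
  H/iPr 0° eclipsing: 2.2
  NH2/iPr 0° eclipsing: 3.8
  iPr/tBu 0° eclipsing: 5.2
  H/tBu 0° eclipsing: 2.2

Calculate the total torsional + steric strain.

5.4 kcal/mol

This conformer (eclipsed): H–tBu eclipsed, iPr–H eclipsed, H–H eclipsed; 2.2 + 2.2 + 1.0 = 5.4 kcal/mol.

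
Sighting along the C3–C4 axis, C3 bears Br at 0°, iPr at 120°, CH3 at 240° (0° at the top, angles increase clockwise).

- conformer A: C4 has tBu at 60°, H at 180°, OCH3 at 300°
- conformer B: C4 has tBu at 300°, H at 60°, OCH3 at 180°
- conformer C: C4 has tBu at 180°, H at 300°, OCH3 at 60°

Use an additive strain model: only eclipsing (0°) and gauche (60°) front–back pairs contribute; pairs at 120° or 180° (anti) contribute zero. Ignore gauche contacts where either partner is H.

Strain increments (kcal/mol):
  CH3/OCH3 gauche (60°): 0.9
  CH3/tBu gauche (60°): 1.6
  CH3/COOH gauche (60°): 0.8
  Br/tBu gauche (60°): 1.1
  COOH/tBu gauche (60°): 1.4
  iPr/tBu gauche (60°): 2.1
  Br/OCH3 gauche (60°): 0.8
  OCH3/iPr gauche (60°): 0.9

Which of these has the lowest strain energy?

B

A (staggered): Br–tBu gauche, Br–OCH3 gauche, iPr–tBu gauche, CH3–OCH3 gauche; 1.1 + 0.8 + 2.1 + 0.9 = 4.9 kcal/mol.
B (staggered): Br–tBu gauche, iPr–OCH3 gauche, CH3–tBu gauche, CH3–OCH3 gauche; 1.1 + 0.9 + 1.6 + 0.9 = 4.5 kcal/mol.
C (staggered): Br–OCH3 gauche, iPr–tBu gauche, iPr–OCH3 gauche, CH3–tBu gauche; 0.8 + 2.1 + 0.9 + 1.6 = 5.4 kcal/mol.
B has the lowest total (4.5 kcal/mol).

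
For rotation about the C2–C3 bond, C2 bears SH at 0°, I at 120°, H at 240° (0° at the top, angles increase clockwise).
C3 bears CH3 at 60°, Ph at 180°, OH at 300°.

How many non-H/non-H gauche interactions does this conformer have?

Non-H gauche pairs: SH(0°)/CH3(60°); SH(0°)/OH(300°); I(120°)/CH3(60°); I(120°)/Ph(180°) — 4 interactions.

4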